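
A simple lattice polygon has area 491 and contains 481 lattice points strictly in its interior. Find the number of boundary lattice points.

22

Pick's theorem gives A = I + B/2 − 1, so B = 2(A − I + 1) = 2(491 − 481 + 1) = 22.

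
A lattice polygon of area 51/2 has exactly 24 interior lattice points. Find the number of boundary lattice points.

Pick's theorem gives A = I + B/2 − 1, so B = 2(A − I + 1) = 2(51/2 − 24 + 1) = 5.

5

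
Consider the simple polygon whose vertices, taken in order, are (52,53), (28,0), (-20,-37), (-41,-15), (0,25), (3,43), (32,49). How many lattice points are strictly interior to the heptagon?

3454

The shoelace formula gives twice the area as |(52·0 − 28·53) + (28·(-37) − (-20)·0) + ((-20)·(-15) − (-41)·(-37)) + ((-41)·25 − 0·(-15)) + (0·43 − 3·25) + (3·49 − 32·43) + (32·53 − 52·49)| = 6918, so the area is 3459.
Summing gcd(|Δx|,|Δy|) over the edges gives the boundary count: gcd(24,53) + gcd(48,37) + gcd(21,22) + gcd(41,40) + gcd(3,18) + gcd(29,6) + gcd(20,4) = 1+1+1+1+3+1+4 = 12.
Pick's theorem gives I = A − B/2 + 1 = 3459 − 12/2 + 1 = 3454.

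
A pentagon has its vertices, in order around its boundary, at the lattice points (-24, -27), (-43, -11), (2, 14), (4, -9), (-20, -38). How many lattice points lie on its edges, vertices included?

The number of boundary lattice points is Σ gcd(|Δx|,|Δy|) = gcd(19,16) + gcd(45,25) + gcd(2,23) + gcd(24,29) + gcd(4,11) = 1+5+1+1+1 = 9.

9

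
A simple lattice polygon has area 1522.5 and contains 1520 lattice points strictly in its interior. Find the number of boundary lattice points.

Pick's theorem gives A = I + B/2 − 1, so B = 2(A − I + 1) = 2(1522.5 − 1520 + 1) = 7.

7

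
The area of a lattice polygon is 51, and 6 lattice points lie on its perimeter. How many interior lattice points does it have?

Pick's theorem A = I + B/2 − 1 rearranges to I = A − B/2 + 1 = 51 − 6/2 + 1 = 49.

49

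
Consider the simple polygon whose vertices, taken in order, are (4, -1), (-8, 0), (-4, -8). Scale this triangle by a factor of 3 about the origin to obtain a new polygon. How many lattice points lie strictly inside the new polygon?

406

By the shoelace formula, twice the signed area is |[4·0 − (-8)·(-1)] + [(-8)·(-8) − (-4)·0] + [(-4)·(-1) − 4·(-8)]| = 92, so the area is 46.
Along each edge there are gcd(|Δx|,|Δy|)+1 lattice points, so counting each shared vertex once the boundary has gcd(12,1) + gcd(4,8) + gcd(8,7) = 1+4+1 = 6.
Scaling by 3 multiplies the area by 3² = 9 (so the new area is 414) and multiplies the boundary lattice-point count by 3, giving 18.
By Pick's theorem, the interior count of the dilated polygon is 414 − 18/2 + 1 = 406.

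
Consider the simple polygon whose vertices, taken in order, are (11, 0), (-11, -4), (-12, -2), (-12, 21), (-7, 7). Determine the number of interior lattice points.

167

By the shoelace formula, twice the signed area is |(11·(-4) − (-11)·0) + ((-11)·(-2) − (-12)·(-4)) + ((-12)·21 − (-12)·(-2)) + ((-12)·7 − (-7)·21) + ((-7)·0 − 11·7)| = 360, so the area is 180.
Summing gcd(|Δx|,|Δy|) over the edges gives the boundary count: gcd(22,4) + gcd(1,2) + gcd(0,23) + gcd(5,14) + gcd(18,7) = 2+1+23+1+1 = 28.
By Pick's theorem A = I + B/2 − 1, so I = 180 − 28/2 + 1 = 167.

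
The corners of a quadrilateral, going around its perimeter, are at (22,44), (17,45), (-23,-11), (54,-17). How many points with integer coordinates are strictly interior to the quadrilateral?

2408

By the shoelace formula, twice the signed area is |(22·45 − 17·44) + (17·(-11) − (-23)·45) + ((-23)·(-17) − 54·(-11)) + (54·44 − 22·(-17))| = 4825, so the area is 2412.5.
Summing gcd(|Δx|,|Δy|) over the edges gives the boundary count: gcd(5,1) + gcd(40,56) + gcd(77,6) + gcd(32,61) = 1+8+1+1 = 11.
Pick's theorem gives I = A − B/2 + 1 = 2412.5 − 11/2 + 1 = 2408.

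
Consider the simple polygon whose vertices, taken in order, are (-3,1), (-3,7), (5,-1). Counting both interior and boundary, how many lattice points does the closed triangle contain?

Using the shoelace formula, 2A = |((-3)·7 − (-3)·1) + ((-3)·(-1) − 5·7) + (5·1 − (-3)·(-1))| = 48, so the area is 24.
Summing gcd(|Δx|,|Δy|) over the edges gives the boundary count: gcd(0,6) + gcd(8,8) + gcd(8,2) = 6+8+2 = 16.
Pick's theorem gives I = A − B/2 + 1 = 24 − 16/2 + 1 = 17, so the closed region contains I + B = 17 + 16 = 33 lattice points.

33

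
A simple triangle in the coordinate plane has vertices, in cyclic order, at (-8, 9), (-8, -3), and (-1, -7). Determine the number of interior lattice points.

By the shoelace formula, twice the signed area is |[(-8)·(-3) − (-8)·9] + [(-8)·(-7) − (-1)·(-3)] + [(-1)·9 − (-8)·(-7)]| = 84, so the area is 42.
Summing gcd(|Δx|,|Δy|) over the edges gives the boundary count: gcd(0,12) + gcd(7,4) + gcd(7,16) = 12+1+1 = 14.
By Pick's theorem A = I + B/2 − 1, so I = 42 − 14/2 + 1 = 36.

36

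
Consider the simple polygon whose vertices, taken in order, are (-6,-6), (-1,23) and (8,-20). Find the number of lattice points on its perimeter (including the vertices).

Along each edge there are gcd(|Δx|,|Δy|)+1 lattice points, so counting each shared vertex once the boundary has gcd(5,29) + gcd(9,43) + gcd(14,14) = 1+1+14 = 16.

16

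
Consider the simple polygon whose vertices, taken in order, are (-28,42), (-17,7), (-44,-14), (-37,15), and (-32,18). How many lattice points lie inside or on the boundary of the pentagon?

Using the shoelace formula, 2A = |((-28)·7 − (-17)·42) + ((-17)·(-14) − (-44)·7) + ((-44)·15 − (-37)·(-14)) + ((-37)·18 − (-32)·15) + ((-32)·42 − (-28)·18)| = 1140, so the area is 570.
Along each edge there are gcd(|Δx|,|Δy|)+1 lattice points, so counting each shared vertex once the boundary has gcd(11,35) + gcd(27,21) + gcd(7,29) + gcd(5,3) + gcd(4,24) = 1+3+1+1+4 = 10.
Pick's theorem gives I = A − B/2 + 1 = 570 − 10/2 + 1 = 566, so the closed region contains I + B = 566 + 10 = 576 lattice points.

576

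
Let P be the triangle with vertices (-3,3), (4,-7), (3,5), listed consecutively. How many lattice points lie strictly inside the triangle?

Using the shoelace formula, 2A = |[(-3)·(-7) − 4·3] + [4·5 − 3·(-7)] + [3·3 − (-3)·5]| = 74, so the area is 37.
Along each edge there are gcd(|Δx|,|Δy|)+1 lattice points, so counting each shared vertex once the boundary has gcd(7,10) + gcd(1,12) + gcd(6,2) = 1+1+2 = 4.
Pick's theorem gives I = A − B/2 + 1 = 37 − 4/2 + 1 = 36.

36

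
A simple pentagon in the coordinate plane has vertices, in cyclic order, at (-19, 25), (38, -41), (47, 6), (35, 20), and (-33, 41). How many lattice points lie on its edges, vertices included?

The number of boundary lattice points is Σ gcd(|Δx|,|Δy|) = gcd(57,66) + gcd(9,47) + gcd(12,14) + gcd(68,21) + gcd(14,16) = 3+1+2+1+2 = 9.

9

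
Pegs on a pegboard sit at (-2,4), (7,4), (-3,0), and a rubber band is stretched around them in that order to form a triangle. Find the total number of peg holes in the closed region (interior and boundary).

25

By the shoelace formula, twice the signed area is |((-2)·4 − 7·4) + (7·0 − (-3)·4) + ((-3)·4 − (-2)·0)| = 36, so the area is 18.
The number of boundary lattice points is Σ gcd(|Δx|,|Δy|) = gcd(9,0) + gcd(10,4) + gcd(1,4) = 9+2+1 = 12.
Pick's theorem gives I = A − B/2 + 1 = 18 − 12/2 + 1 = 13, so the closed region contains I + B = 13 + 12 = 25 lattice points.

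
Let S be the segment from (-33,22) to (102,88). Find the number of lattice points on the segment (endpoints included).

The number of lattice points on a segment between lattice points is gcd(|Δx|,|Δy|) + 1 = gcd(135,66) + 1 = 3 + 1 = 4.

4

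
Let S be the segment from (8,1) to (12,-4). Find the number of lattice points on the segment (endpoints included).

2

The number of lattice points on a segment between lattice points is gcd(|Δx|,|Δy|) + 1 = gcd(4,5) + 1 = 1 + 1 = 2.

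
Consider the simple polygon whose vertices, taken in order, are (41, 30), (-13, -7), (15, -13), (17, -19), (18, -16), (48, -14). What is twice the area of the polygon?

2913

Using the shoelace formula, 2A = |[41·(-7) − (-13)·30] + [(-13)·(-13) − 15·(-7)] + [15·(-19) − 17·(-13)] + [17·(-16) − 18·(-19)] + [18·(-14) − 48·(-16)] + [48·30 − 41·(-14)]| = 2913, so the area is 1456.5.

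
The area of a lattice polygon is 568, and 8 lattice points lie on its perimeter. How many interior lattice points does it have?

Pick's theorem A = I + B/2 − 1 rearranges to I = A − B/2 + 1 = 568 − 8/2 + 1 = 565.

565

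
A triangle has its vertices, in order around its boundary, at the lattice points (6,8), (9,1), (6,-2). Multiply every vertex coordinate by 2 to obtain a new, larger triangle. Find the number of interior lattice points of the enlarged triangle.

The shoelace formula gives twice the area as |(6·1 − 9·8) + (9·(-2) − 6·1) + (6·8 − 6·(-2))| = 30, so the area is 15.
Summing gcd(|Δx|,|Δy|) over the edges gives the boundary count: gcd(3,7) + gcd(3,3) + gcd(0,10) = 1+3+10 = 14.
Scaling by 2 multiplies the area by 2² = 4 (so the new area is 60) and multiplies the boundary lattice-point count by 2, giving 28.
By Pick's theorem, the interior count of the dilated polygon is 60 − 28/2 + 1 = 47.

47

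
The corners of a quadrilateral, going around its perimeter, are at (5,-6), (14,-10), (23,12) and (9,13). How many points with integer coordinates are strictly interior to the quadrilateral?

251

The shoelace formula gives twice the area as |[5·(-10) − 14·(-6)] + [14·12 − 23·(-10)] + [23·13 − 9·12] + [9·(-6) − 5·13]| = 504, so the area is 252.
Summing gcd(|Δx|,|Δy|) over the edges gives the boundary count: gcd(9,4) + gcd(9,22) + gcd(14,1) + gcd(4,19) = 1+1+1+1 = 4.
Pick's theorem gives I = A − B/2 + 1 = 252 − 4/2 + 1 = 251.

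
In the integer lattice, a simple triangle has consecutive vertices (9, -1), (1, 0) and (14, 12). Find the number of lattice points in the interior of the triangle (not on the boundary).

54

Using the shoelace formula, 2A = |(9·0 − 1·(-1)) + (1·12 − 14·0) + (14·(-1) − 9·12)| = 109, so the area is 54.5.
Summing gcd(|Δx|,|Δy|) over the edges gives the boundary count: gcd(8,1) + gcd(13,12) + gcd(5,13) = 1+1+1 = 3.
Pick's theorem gives I = A − B/2 + 1 = 54.5 − 3/2 + 1 = 54.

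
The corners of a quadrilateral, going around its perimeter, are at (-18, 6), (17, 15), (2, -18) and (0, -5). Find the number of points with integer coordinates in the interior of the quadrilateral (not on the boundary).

The shoelace formula gives twice the area as |((-18)·15 − 17·6) + (17·(-18) − 2·15) + (2·(-5) − 0·(-18)) + (0·6 − (-18)·(-5))| = 808, so the area is 404.
Summing gcd(|Δx|,|Δy|) over the edges gives the boundary count: gcd(35,9) + gcd(15,33) + gcd(2,13) + gcd(18,11) = 1+3+1+1 = 6.
By Pick's theorem A = I + B/2 − 1, so I = 404 − 6/2 + 1 = 402.

402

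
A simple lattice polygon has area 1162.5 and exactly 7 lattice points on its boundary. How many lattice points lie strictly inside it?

Pick's theorem A = I + B/2 − 1 rearranges to I = A − B/2 + 1 = 1162.5 − 7/2 + 1 = 1160.

1160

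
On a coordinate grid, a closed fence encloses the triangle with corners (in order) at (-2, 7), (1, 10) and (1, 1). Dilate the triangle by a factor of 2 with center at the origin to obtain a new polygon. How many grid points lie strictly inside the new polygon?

Using the shoelace formula, 2A = |((-2)·10 − 1·7) + (1·1 − 1·10) + (1·7 − (-2)·1)| = 27, so the area is 13.5.
Along each edge there are gcd(|Δx|,|Δy|)+1 lattice points, so counting each shared vertex once the boundary has gcd(3,3) + gcd(0,9) + gcd(3,6) = 3+9+3 = 15.
Scaling by 2 multiplies the area by 2² = 4 (so the new area is 54) and multiplies the boundary lattice-point count by 2, giving 30.
By Pick's theorem, the interior count of the dilated polygon is 54 − 30/2 + 1 = 40.

40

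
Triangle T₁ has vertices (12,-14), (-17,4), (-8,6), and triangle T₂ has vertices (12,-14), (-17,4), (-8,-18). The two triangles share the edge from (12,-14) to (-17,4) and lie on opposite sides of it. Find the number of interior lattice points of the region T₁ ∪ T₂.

The union is the simple quadrilateral with vertices (12,-14), (-8,6), (-17,4), (-8,-18) in order.
By the shoelace formula, twice the signed area is |(12·6 − (-8)·(-14)) + ((-8)·4 − (-17)·6) + ((-17)·(-18) − (-8)·4) + ((-8)·(-14) − 12·(-18))| = 696, so the area is 348.
The number of boundary lattice points is Σ gcd(|Δx|,|Δy|) = gcd(20,20) + gcd(9,2) + gcd(9,22) + gcd(20,4) = 20+1+1+4 = 26.
By Pick's theorem I = A − B/2 + 1 = 348 − 26/2 + 1 = 336.

336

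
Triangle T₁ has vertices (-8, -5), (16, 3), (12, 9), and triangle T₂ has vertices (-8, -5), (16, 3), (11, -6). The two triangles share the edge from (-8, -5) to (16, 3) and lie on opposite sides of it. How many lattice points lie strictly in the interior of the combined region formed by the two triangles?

The union is the simple quadrilateral with vertices (-8, -5), (12, 9), (16, 3), (11, -6) in order.
Using the shoelace formula, 2A = |((-8)·9 − 12·(-5)) + (12·3 − 16·9) + (16·(-6) − 11·3) + (11·(-5) − (-8)·(-6))| = 352, so the area is 176.
The number of boundary lattice points is Σ gcd(|Δx|,|Δy|) = gcd(20,14) + gcd(4,6) + gcd(5,9) + gcd(19,1) = 2+2+1+1 = 6.
By Pick's theorem I = A − B/2 + 1 = 176 − 6/2 + 1 = 174.

174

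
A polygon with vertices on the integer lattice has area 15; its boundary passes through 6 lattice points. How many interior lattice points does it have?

13

From Pick's theorem, I = A − B/2 + 1 = 15 − 6/2 + 1 = 13.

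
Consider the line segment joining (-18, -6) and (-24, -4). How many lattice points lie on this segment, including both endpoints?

The number of lattice points on a segment between lattice points is gcd(|Δx|,|Δy|) + 1 = gcd(6,2) + 1 = 2 + 1 = 3.

3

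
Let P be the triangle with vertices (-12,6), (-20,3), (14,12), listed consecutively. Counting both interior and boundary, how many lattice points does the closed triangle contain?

By the shoelace formula, twice the signed area is |[(-12)·3 − (-20)·6] + [(-20)·12 − 14·3] + [14·6 − (-12)·12]| = 30, so the area is 15.
Along each edge there are gcd(|Δx|,|Δy|)+1 lattice points, so counting each shared vertex once the boundary has gcd(8,3) + gcd(34,9) + gcd(26,6) = 1+1+2 = 4.
Pick's theorem gives I = A − B/2 + 1 = 15 − 4/2 + 1 = 14, so the closed region contains I + B = 14 + 4 = 18 lattice points.

18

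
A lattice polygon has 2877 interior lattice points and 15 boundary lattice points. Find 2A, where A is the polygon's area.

5767

Pick's theorem states A = I + B/2 − 1, so A = 2877 + 15/2 − 1 = 5767/2.
Hence 2A = 5767.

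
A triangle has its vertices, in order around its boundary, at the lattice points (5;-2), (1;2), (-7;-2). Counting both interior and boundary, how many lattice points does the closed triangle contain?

35

The shoelace formula gives twice the area as |[5·2 − 1·(-2)] + [1·(-2) − (-7)·2] + [(-7)·(-2) − 5·(-2)]| = 48, so the area is 24.
The number of boundary lattice points is Σ gcd(|Δx|,|Δy|) = gcd(4,4) + gcd(8,4) + gcd(12,0) = 4+4+12 = 20.
Pick's theorem gives I = A − B/2 + 1 = 24 − 20/2 + 1 = 15, so the closed region contains I + B = 15 + 20 = 35 lattice points.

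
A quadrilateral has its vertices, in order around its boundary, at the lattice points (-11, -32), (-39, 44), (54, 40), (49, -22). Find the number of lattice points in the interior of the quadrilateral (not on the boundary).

By the shoelace formula, twice the signed area is |[(-11)·44 − (-39)·(-32)] + [(-39)·40 − 54·44] + [54·(-22) − 49·40] + [49·(-32) − (-11)·(-22)]| = 10626, so the area is 5313.
Summing gcd(|Δx|,|Δy|) over the edges gives the boundary count: gcd(28,76) + gcd(93,4) + gcd(5,62) + gcd(60,10) = 4+1+1+10 = 16.
By Pick's theorem A = I + B/2 − 1, so I = 5313 − 16/2 + 1 = 5306.

5306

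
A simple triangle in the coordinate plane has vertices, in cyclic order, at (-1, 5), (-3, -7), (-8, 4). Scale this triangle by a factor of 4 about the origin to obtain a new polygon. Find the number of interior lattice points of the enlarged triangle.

649

By the shoelace formula, twice the signed area is |((-1)·(-7) − (-3)·5) + ((-3)·4 − (-8)·(-7)) + ((-8)·5 − (-1)·4)| = 82, so the area is 41.
Along each edge there are gcd(|Δx|,|Δy|)+1 lattice points, so counting each shared vertex once the boundary has gcd(2,12) + gcd(5,11) + gcd(7,1) = 2+1+1 = 4.
Scaling by 4 multiplies the area by 4² = 16 (so the new area is 656) and multiplies the boundary lattice-point count by 4, giving 16.
By Pick's theorem, the interior count of the dilated polygon is 656 − 16/2 + 1 = 649.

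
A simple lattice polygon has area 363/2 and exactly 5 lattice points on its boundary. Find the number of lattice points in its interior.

180

Pick's theorem A = I + B/2 − 1 rearranges to I = A − B/2 + 1 = 363/2 − 5/2 + 1 = 180.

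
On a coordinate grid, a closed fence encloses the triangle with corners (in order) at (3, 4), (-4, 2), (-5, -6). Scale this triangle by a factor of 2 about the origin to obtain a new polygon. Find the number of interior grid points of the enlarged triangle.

Using the shoelace formula, 2A = |[3·2 − (-4)·4] + [(-4)·(-6) − (-5)·2] + [(-5)·4 − 3·(-6)]| = 54, so the area is 27.
Summing gcd(|Δx|,|Δy|) over the edges gives the boundary count: gcd(7,2) + gcd(1,8) + gcd(8,10) = 1+1+2 = 4.
Scaling by 2 multiplies the area by 2² = 4 (so the new area is 108) and multiplies the boundary lattice-point count by 2, giving 8.
By Pick's theorem, the interior count of the dilated polygon is 108 − 8/2 + 1 = 105.

105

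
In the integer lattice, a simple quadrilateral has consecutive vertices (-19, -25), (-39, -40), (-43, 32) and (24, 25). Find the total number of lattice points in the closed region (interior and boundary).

By the shoelace formula, twice the signed area is |((-19)·(-40) − (-39)·(-25)) + ((-39)·32 − (-43)·(-40)) + ((-43)·25 − 24·32) + (24·(-25) − (-19)·25)| = 5151, so the area is 2575.5.
The number of boundary lattice points is Σ gcd(|Δx|,|Δy|) = gcd(20,15) + gcd(4,72) + gcd(67,7) + gcd(43,50) = 5+4+1+1 = 11.
Pick's theorem gives I = A − B/2 + 1 = 2575.5 − 11/2 + 1 = 2571, so the closed region contains I + B = 2571 + 11 = 2582 lattice points.

2582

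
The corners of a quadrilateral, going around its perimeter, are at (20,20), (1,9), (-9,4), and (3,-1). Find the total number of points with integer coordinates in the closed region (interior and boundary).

166

The shoelace formula gives twice the area as |(20·9 − 1·20) + (1·4 − (-9)·9) + ((-9)·(-1) − 3·4) + (3·20 − 20·(-1))| = 322, so the area is 161.
Along each edge there are gcd(|Δx|,|Δy|)+1 lattice points, so counting each shared vertex once the boundary has gcd(19,11) + gcd(10,5) + gcd(12,5) + gcd(17,21) = 1+5+1+1 = 8.
Pick's theorem gives I = A − B/2 + 1 = 161 − 8/2 + 1 = 158, so the closed region contains I + B = 158 + 8 = 166 lattice points.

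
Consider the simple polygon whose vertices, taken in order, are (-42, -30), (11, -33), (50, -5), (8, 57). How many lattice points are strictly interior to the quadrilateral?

4176

The shoelace formula gives twice the area as |[(-42)·(-33) − 11·(-30)] + [11·(-5) − 50·(-33)] + [50·57 − 8·(-5)] + [8·(-30) − (-42)·57]| = 8355, so the area is 4177.5.
Summing gcd(|Δx|,|Δy|) over the edges gives the boundary count: gcd(53,3) + gcd(39,28) + gcd(42,62) + gcd(50,87) = 1+1+2+1 = 5.
By Pick's theorem A = I + B/2 − 1, so I = 4177.5 − 5/2 + 1 = 4176.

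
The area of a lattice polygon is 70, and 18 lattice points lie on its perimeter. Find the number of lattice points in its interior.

62

From Pick's theorem, I = A − B/2 + 1 = 70 − 18/2 + 1 = 62.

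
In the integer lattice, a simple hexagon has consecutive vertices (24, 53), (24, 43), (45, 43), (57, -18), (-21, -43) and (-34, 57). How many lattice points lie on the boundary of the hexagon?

36

Along each edge there are gcd(|Δx|,|Δy|)+1 lattice points, so counting each shared vertex once the boundary has gcd(0,10) + gcd(21,0) + gcd(12,61) + gcd(78,25) + gcd(13,100) + gcd(58,4) = 10+21+1+1+1+2 = 36.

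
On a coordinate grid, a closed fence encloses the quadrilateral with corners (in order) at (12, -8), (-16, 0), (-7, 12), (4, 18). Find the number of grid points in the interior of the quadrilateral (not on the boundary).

Using the shoelace formula, 2A = |[12·0 − (-16)·(-8)] + [(-16)·12 − (-7)·0] + [(-7)·18 − 4·12] + [4·(-8) − 12·18]| = 742, so the area is 371.
The number of boundary lattice points is Σ gcd(|Δx|,|Δy|) = gcd(28,8) + gcd(9,12) + gcd(11,6) + gcd(8,26) = 4+3+1+2 = 10.
Pick's theorem gives I = A − B/2 + 1 = 371 − 10/2 + 1 = 367.

367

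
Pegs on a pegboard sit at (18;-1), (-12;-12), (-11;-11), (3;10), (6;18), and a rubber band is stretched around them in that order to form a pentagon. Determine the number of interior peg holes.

By the shoelace formula, twice the signed area is |(18·(-12) − (-12)·(-1)) + ((-12)·(-11) − (-11)·(-12)) + ((-11)·10 − 3·(-11)) + (3·18 − 6·10) + (6·(-1) − 18·18)| = 641, so the area is 641/2.
The number of boundary lattice points is Σ gcd(|Δx|,|Δy|) = gcd(30,11) + gcd(1,1) + gcd(14,21) + gcd(3,8) + gcd(12,19) = 1+1+7+1+1 = 11.
Pick's theorem gives I = A − B/2 + 1 = 641/2 − 11/2 + 1 = 316.

316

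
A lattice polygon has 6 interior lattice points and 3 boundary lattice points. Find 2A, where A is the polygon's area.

By Pick's theorem, A = I + B/2 − 1 = 6 + 3/2 − 1 = 13/2.
Hence 2A = 13.

13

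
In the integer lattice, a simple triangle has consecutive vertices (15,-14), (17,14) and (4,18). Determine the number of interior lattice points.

By the shoelace formula, twice the signed area is |[15·14 − 17·(-14)] + [17·18 − 4·14] + [4·(-14) − 15·18]| = 372, so the area is 186.
Summing gcd(|Δx|,|Δy|) over the edges gives the boundary count: gcd(2,28) + gcd(13,4) + gcd(11,32) = 2+1+1 = 4.
Pick's theorem gives I = A − B/2 + 1 = 186 − 4/2 + 1 = 185.

185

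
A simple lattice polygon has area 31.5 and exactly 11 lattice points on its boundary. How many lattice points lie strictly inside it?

27

From Pick's theorem, I = A − B/2 + 1 = 31.5 − 11/2 + 1 = 27.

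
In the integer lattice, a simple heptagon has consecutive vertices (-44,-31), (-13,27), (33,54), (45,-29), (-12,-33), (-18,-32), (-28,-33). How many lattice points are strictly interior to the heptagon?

The shoelace formula gives twice the area as |[(-44)·27 − (-13)·(-31)] + [(-13)·54 − 33·27] + [33·(-29) − 45·54] + [45·(-33) − (-12)·(-29)] + [(-12)·(-32) − (-18)·(-33)] + [(-18)·(-33) − (-28)·(-32)] + [(-28)·(-31) − (-44)·(-33)]| = 9500, so the area is 4750.
The number of boundary lattice points is Σ gcd(|Δx|,|Δy|) = gcd(31,58) + gcd(46,27) + gcd(12,83) + gcd(57,4) + gcd(6,1) + gcd(10,1) + gcd(16,2) = 1+1+1+1+1+1+2 = 8.
Pick's theorem gives I = A − B/2 + 1 = 4750 − 8/2 + 1 = 4747.

4747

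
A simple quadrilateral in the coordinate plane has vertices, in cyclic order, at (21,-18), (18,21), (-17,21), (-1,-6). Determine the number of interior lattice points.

864

Using the shoelace formula, 2A = |(21·21 − 18·(-18)) + (18·21 − (-17)·21) + ((-17)·(-6) − (-1)·21) + ((-1)·(-18) − 21·(-6))| = 1767, so the area is 883.5.
The number of boundary lattice points is Σ gcd(|Δx|,|Δy|) = gcd(3,39) + gcd(35,0) + gcd(16,27) + gcd(22,12) = 3+35+1+2 = 41.
By Pick's theorem A = I + B/2 − 1, so I = 883.5 − 41/2 + 1 = 864.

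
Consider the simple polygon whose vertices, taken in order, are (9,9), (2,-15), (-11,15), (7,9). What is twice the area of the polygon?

The shoelace formula gives twice the area as |(9·(-15) − 2·9) + (2·15 − (-11)·(-15)) + ((-11)·9 − 7·15) + (7·9 − 9·9)| = 510, so the area is 255.

510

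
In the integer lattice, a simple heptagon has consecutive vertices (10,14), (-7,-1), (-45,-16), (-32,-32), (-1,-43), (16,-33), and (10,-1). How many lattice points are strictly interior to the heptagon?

1796

The shoelace formula gives twice the area as |(10·(-1) − (-7)·14) + ((-7)·(-16) − (-45)·(-1)) + ((-45)·(-32) − (-32)·(-16)) + ((-32)·(-43) − (-1)·(-32)) + ((-1)·(-33) − 16·(-43)) + (16·(-1) − 10·(-33)) + (10·14 − 10·(-1))| = 3612, so the area is 1806.
Summing gcd(|Δx|,|Δy|) over the edges gives the boundary count: gcd(17,15) + gcd(38,15) + gcd(13,16) + gcd(31,11) + gcd(17,10) + gcd(6,32) + gcd(0,15) = 1+1+1+1+1+2+15 = 22.
Pick's theorem gives I = A − B/2 + 1 = 1806 − 22/2 + 1 = 1796.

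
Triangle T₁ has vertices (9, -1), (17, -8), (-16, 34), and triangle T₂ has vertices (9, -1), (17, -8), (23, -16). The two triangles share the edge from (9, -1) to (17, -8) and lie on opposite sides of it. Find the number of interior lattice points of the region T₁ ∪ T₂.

59

The union is the simple quadrilateral with vertices (9, -1), (-16, 34), (17, -8), (23, -16) in order.
By the shoelace formula, twice the signed area is |[9·34 − (-16)·(-1)] + [(-16)·(-8) − 17·34] + [17·(-16) − 23·(-8)] + [23·(-1) − 9·(-16)]| = 127, so the area is 63.5.
Along each edge there are gcd(|Δx|,|Δy|)+1 lattice points, so counting each shared vertex once the boundary has gcd(25,35) + gcd(33,42) + gcd(6,8) + gcd(14,15) = 5+3+2+1 = 11.
By Pick's theorem I = A − B/2 + 1 = 63.5 − 11/2 + 1 = 59.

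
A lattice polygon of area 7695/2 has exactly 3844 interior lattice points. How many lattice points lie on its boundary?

9

Pick's theorem gives A = I + B/2 − 1, so B = 2(A − I + 1) = 2(7695/2 − 3844 + 1) = 9.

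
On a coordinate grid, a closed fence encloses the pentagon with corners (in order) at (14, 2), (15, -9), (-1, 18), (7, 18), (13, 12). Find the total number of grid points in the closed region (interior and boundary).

175

By the shoelace formula, twice the signed area is |(14·(-9) − 15·2) + (15·18 − (-1)·(-9)) + ((-1)·18 − 7·18) + (7·12 − 13·18) + (13·2 − 14·12)| = 331, so the area is 331/2.
Summing gcd(|Δx|,|Δy|) over the edges gives the boundary count: gcd(1,11) + gcd(16,27) + gcd(8,0) + gcd(6,6) + gcd(1,10) = 1+1+8+6+1 = 17.
Pick's theorem gives I = A − B/2 + 1 = 331/2 − 17/2 + 1 = 158, so the closed region contains I + B = 158 + 17 = 175 lattice points.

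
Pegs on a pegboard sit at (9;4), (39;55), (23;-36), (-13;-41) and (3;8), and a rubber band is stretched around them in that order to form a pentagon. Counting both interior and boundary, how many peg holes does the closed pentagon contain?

1896

By the shoelace formula, twice the signed area is |[9·55 − 39·4] + [39·(-36) − 23·55] + [23·(-41) − (-13)·(-36)] + [(-13)·8 − 3·(-41)] + [3·4 − 9·8]| = 3782, so the area is 1891.
Along each edge there are gcd(|Δx|,|Δy|)+1 lattice points, so counting each shared vertex once the boundary has gcd(30,51) + gcd(16,91) + gcd(36,5) + gcd(16,49) + gcd(6,4) = 3+1+1+1+2 = 8.
Pick's theorem gives I = A − B/2 + 1 = 1891 − 8/2 + 1 = 1888, so the closed region contains I + B = 1888 + 8 = 1896 lattice points.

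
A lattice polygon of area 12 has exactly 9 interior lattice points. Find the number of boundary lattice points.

8

Pick's theorem gives A = I + B/2 − 1, so B = 2(A − I + 1) = 2(12 − 9 + 1) = 8.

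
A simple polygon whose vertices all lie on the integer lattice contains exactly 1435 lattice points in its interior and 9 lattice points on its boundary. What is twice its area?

2877

Pick's theorem states A = I + B/2 − 1, so A = 1435 + 9/2 − 1 = 2877/2.
Hence 2A = 2877.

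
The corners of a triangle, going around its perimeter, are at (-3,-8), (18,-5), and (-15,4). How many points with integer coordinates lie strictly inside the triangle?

136

The shoelace formula gives twice the area as |((-3)·(-5) − 18·(-8)) + (18·4 − (-15)·(-5)) + ((-15)·(-8) − (-3)·4)| = 288, so the area is 144.
Summing gcd(|Δx|,|Δy|) over the edges gives the boundary count: gcd(21,3) + gcd(33,9) + gcd(12,12) = 3+3+12 = 18.
By Pick's theorem A = I + B/2 − 1, so I = 144 − 18/2 + 1 = 136.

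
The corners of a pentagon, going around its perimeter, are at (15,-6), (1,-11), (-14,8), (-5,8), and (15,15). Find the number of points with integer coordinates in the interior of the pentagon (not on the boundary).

Using the shoelace formula, 2A = |[15·(-11) − 1·(-6)] + [1·8 − (-14)·(-11)] + [(-14)·8 − (-5)·8] + [(-5)·15 − 15·8] + [15·(-6) − 15·15]| = 887, so the area is 443.5.
Summing gcd(|Δx|,|Δy|) over the edges gives the boundary count: gcd(14,5) + gcd(15,19) + gcd(9,0) + gcd(20,7) + gcd(0,21) = 1+1+9+1+21 = 33.
Pick's theorem gives I = A − B/2 + 1 = 443.5 − 33/2 + 1 = 428.

428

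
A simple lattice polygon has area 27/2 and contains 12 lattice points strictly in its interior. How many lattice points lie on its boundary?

5

Pick's theorem gives A = I + B/2 − 1, so B = 2(A − I + 1) = 2(27/2 − 12 + 1) = 5.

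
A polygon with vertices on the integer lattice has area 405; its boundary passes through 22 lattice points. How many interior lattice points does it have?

395

From Pick's theorem, I = A − B/2 + 1 = 405 − 22/2 + 1 = 395.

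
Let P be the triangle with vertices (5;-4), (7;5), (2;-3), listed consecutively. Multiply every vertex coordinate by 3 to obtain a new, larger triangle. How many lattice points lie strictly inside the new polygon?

127

By the shoelace formula, twice the signed area is |(5·5 − 7·(-4)) + (7·(-3) − 2·5) + (2·(-4) − 5·(-3))| = 29, so the area is 29/2.
Along each edge there are gcd(|Δx|,|Δy|)+1 lattice points, so counting each shared vertex once the boundary has gcd(2,9) + gcd(5,8) + gcd(3,1) = 1+1+1 = 3.
Scaling by 3 multiplies the area by 3² = 9 (so the new area is 130.5) and multiplies the boundary lattice-point count by 3, giving 9.
By Pick's theorem, the interior count of the dilated polygon is 130.5 − 9/2 + 1 = 127.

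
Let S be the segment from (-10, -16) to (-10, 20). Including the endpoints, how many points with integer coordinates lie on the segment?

37

The number of lattice points on a segment between lattice points is gcd(|Δx|,|Δy|) + 1 = gcd(0,36) + 1 = 36 + 1 = 37.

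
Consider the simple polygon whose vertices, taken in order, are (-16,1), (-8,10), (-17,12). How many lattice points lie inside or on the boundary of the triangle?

51

The shoelace formula gives twice the area as |[(-16)·10 − (-8)·1] + [(-8)·12 − (-17)·10] + [(-17)·1 − (-16)·12]| = 97, so the area is 97/2.
Summing gcd(|Δx|,|Δy|) over the edges gives the boundary count: gcd(8,9) + gcd(9,2) + gcd(1,11) = 1+1+1 = 3.
Pick's theorem gives I = A − B/2 + 1 = 97/2 − 3/2 + 1 = 48, so the closed region contains I + B = 48 + 3 = 51 lattice points.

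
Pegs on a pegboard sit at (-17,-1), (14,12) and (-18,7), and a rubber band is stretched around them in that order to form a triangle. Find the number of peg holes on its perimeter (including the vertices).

3

Along each edge there are gcd(|Δx|,|Δy|)+1 lattice points, so counting each shared vertex once the boundary has gcd(31,13) + gcd(32,5) + gcd(1,8) = 1+1+1 = 3.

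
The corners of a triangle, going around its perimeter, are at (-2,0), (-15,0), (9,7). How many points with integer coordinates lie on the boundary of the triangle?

15

The number of boundary lattice points is Σ gcd(|Δx|,|Δy|) = gcd(13,0) + gcd(24,7) + gcd(11,7) = 13+1+1 = 15.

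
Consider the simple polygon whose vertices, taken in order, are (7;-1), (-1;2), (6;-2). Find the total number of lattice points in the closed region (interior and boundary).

By the shoelace formula, twice the signed area is |(7·2 − (-1)·(-1)) + ((-1)·(-2) − 6·2) + (6·(-1) − 7·(-2))| = 11, so the area is 11/2.
Along each edge there are gcd(|Δx|,|Δy|)+1 lattice points, so counting each shared vertex once the boundary has gcd(8,3) + gcd(7,4) + gcd(1,1) = 1+1+1 = 3.
Pick's theorem gives I = A − B/2 + 1 = 11/2 − 3/2 + 1 = 5, so the closed region contains I + B = 5 + 3 = 8 lattice points.

8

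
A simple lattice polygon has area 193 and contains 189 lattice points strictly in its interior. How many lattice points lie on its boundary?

Pick's theorem gives A = I + B/2 − 1, so B = 2(A − I + 1) = 2(193 − 189 + 1) = 10.

10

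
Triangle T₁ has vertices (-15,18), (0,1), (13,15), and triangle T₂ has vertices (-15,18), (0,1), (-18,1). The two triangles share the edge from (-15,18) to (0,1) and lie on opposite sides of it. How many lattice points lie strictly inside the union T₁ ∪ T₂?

359

The union is the simple quadrilateral with vertices (-15,18), (13,15), (0,1), (-18,1) in order.
Using the shoelace formula, 2A = |[(-15)·15 − 13·18] + [13·1 − 0·15] + [0·1 − (-18)·1] + [(-18)·18 − (-15)·1]| = 737, so the area is 368.5.
Along each edge there are gcd(|Δx|,|Δy|)+1 lattice points, so counting each shared vertex once the boundary has gcd(28,3) + gcd(13,14) + gcd(18,0) + gcd(3,17) = 1+1+18+1 = 21.
By Pick's theorem I = A − B/2 + 1 = 368.5 − 21/2 + 1 = 359.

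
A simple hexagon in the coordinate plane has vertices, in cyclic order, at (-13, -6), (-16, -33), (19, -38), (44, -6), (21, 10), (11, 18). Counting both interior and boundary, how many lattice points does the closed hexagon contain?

2083

Using the shoelace formula, 2A = |((-13)·(-33) − (-16)·(-6)) + ((-16)·(-38) − 19·(-33)) + (19·(-6) − 44·(-38)) + (44·10 − 21·(-6)) + (21·18 − 11·10) + (11·(-6) − (-13)·18)| = 4128, so the area is 2064.
The number of boundary lattice points is Σ gcd(|Δx|,|Δy|) = gcd(3,27) + gcd(35,5) + gcd(25,32) + gcd(23,16) + gcd(10,8) + gcd(24,24) = 3+5+1+1+2+24 = 36.
Pick's theorem gives I = A − B/2 + 1 = 2064 − 36/2 + 1 = 2047, so the closed region contains I + B = 2047 + 36 = 2083 lattice points.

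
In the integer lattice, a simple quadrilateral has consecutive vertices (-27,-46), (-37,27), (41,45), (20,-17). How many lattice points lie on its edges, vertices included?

9

The number of boundary lattice points is Σ gcd(|Δx|,|Δy|) = gcd(10,73) + gcd(78,18) + gcd(21,62) + gcd(47,29) = 1+6+1+1 = 9.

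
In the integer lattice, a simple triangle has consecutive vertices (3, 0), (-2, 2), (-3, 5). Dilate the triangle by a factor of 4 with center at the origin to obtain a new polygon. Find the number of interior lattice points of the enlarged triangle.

Using the shoelace formula, 2A = |[3·2 − (-2)·0] + [(-2)·5 − (-3)·2] + [(-3)·0 − 3·5]| = 13, so the area is 6.5.
The number of boundary lattice points is Σ gcd(|Δx|,|Δy|) = gcd(5,2) + gcd(1,3) + gcd(6,5) = 1+1+1 = 3.
Scaling by 4 multiplies the area by 4² = 16 (so the new area is 104) and multiplies the boundary lattice-point count by 4, giving 12.
By Pick's theorem, the interior count of the dilated polygon is 104 − 12/2 + 1 = 99.

99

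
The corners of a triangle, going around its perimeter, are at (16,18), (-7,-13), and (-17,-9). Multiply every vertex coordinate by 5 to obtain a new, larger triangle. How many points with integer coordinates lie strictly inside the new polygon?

The shoelace formula gives twice the area as |[16·(-13) − (-7)·18] + [(-7)·(-9) − (-17)·(-13)] + [(-17)·18 − 16·(-9)]| = 402, so the area is 201.
Summing gcd(|Δx|,|Δy|) over the edges gives the boundary count: gcd(23,31) + gcd(10,4) + gcd(33,27) = 1+2+3 = 6.
Scaling by 5 multiplies the area by 5² = 25 (so the new area is 5025) and multiplies the boundary lattice-point count by 5, giving 30.
By Pick's theorem, the interior count of the dilated polygon is 5025 − 30/2 + 1 = 5011.

5011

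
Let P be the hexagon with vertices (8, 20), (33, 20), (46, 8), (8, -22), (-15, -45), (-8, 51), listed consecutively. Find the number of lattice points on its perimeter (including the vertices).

Summing gcd(|Δx|,|Δy|) over the edges gives the boundary count: gcd(25,0) + gcd(13,12) + gcd(38,30) + gcd(23,23) + gcd(7,96) + gcd(16,31) = 25+1+2+23+1+1 = 53.

53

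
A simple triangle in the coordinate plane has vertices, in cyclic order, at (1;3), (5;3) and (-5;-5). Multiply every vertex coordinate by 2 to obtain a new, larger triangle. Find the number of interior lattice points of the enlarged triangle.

57

By the shoelace formula, twice the signed area is |[1·3 − 5·3] + [5·(-5) − (-5)·3] + [(-5)·3 − 1·(-5)]| = 32, so the area is 16.
The number of boundary lattice points is Σ gcd(|Δx|,|Δy|) = gcd(4,0) + gcd(10,8) + gcd(6,8) = 4+2+2 = 8.
Scaling by 2 multiplies the area by 2² = 4 (so the new area is 64) and multiplies the boundary lattice-point count by 2, giving 16.
By Pick's theorem, the interior count of the dilated polygon is 64 − 16/2 + 1 = 57.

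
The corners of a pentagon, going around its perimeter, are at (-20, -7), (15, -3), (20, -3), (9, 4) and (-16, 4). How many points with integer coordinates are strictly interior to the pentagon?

274

The shoelace formula gives twice the area as |((-20)·(-3) − 15·(-7)) + (15·(-3) − 20·(-3)) + (20·4 − 9·(-3)) + (9·4 − (-16)·4) + ((-16)·(-7) − (-20)·4)| = 579, so the area is 579/2.
Summing gcd(|Δx|,|Δy|) over the edges gives the boundary count: gcd(35,4) + gcd(5,0) + gcd(11,7) + gcd(25,0) + gcd(4,11) = 1+5+1+25+1 = 33.
Pick's theorem gives I = A − B/2 + 1 = 579/2 − 33/2 + 1 = 274.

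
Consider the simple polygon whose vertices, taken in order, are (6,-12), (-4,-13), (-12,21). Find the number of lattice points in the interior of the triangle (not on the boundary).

The shoelace formula gives twice the area as |(6·(-13) − (-4)·(-12)) + ((-4)·21 − (-12)·(-13)) + ((-12)·(-12) − 6·21)| = 348, so the area is 174.
Summing gcd(|Δx|,|Δy|) over the edges gives the boundary count: gcd(10,1) + gcd(8,34) + gcd(18,33) = 1+2+3 = 6.
By Pick's theorem A = I + B/2 − 1, so I = 174 − 6/2 + 1 = 172.

172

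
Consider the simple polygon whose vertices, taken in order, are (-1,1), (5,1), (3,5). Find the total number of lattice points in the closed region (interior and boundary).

Using the shoelace formula, 2A = |((-1)·1 − 5·1) + (5·5 − 3·1) + (3·1 − (-1)·5)| = 24, so the area is 12.
The number of boundary lattice points is Σ gcd(|Δx|,|Δy|) = gcd(6,0) + gcd(2,4) + gcd(4,4) = 6+2+4 = 12.
Pick's theorem gives I = A − B/2 + 1 = 12 − 12/2 + 1 = 7, so the closed region contains I + B = 7 + 12 = 19 lattice points.

19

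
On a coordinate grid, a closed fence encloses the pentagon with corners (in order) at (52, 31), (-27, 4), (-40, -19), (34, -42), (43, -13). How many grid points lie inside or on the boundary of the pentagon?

Using the shoelace formula, 2A = |[52·4 − (-27)·31] + [(-27)·(-19) − (-40)·4] + [(-40)·(-42) − 34·(-19)] + [34·(-13) − 43·(-42)] + [43·31 − 52·(-13)]| = 7417, so the area is 7417/2.
The number of boundary lattice points is Σ gcd(|Δx|,|Δy|) = gcd(79,27) + gcd(13,23) + gcd(74,23) + gcd(9,29) + gcd(9,44) = 1+1+1+1+1 = 5.
Pick's theorem gives I = A − B/2 + 1 = 7417/2 − 5/2 + 1 = 3707, so the closed region contains I + B = 3707 + 5 = 3712 lattice points.

3712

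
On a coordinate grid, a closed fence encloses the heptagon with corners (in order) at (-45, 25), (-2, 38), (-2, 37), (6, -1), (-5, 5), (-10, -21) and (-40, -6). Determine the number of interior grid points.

By the shoelace formula, twice the signed area is |((-45)·38 − (-2)·25) + ((-2)·37 − (-2)·38) + ((-2)·(-1) − 6·37) + (6·5 − (-5)·(-1)) + ((-5)·(-21) − (-10)·5) + ((-10)·(-6) − (-40)·(-21)) + ((-40)·25 − (-45)·(-6))| = 3748, so the area is 1874.
Along each edge there are gcd(|Δx|,|Δy|)+1 lattice points, so counting each shared vertex once the boundary has gcd(43,13) + gcd(0,1) + gcd(8,38) + gcd(11,6) + gcd(5,26) + gcd(30,15) + gcd(5,31) = 1+1+2+1+1+15+1 = 22.
Pick's theorem gives I = A − B/2 + 1 = 1874 − 22/2 + 1 = 1864.

1864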